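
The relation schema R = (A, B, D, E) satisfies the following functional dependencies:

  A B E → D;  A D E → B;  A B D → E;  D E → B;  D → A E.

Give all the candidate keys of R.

{D}; {A, B, E}

{D}⁺: D→AE adds A, E; ADE→B adds B → {A, B, D, E}.
{A, B, E}⁺: ABE→D adds D → {A, B, D, E}. Minimal: {B, E}⁺ = {B, E}; {A, E}⁺ = {A, E}; {A, B}⁺ = {A, B} — none reach the full schema.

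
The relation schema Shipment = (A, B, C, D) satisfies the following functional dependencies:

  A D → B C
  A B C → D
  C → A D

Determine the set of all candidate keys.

C, AD

{C}⁺: C→AD adds A, D; AD→BC adds B → {A, B, C, D}.
{A, D}⁺: AD→BC adds B, C → {A, B, C, D}. Minimal: {D}⁺ = {D}; {A}⁺ = {A} — none reach the full schema.
Any other superkey contains one of these as a subset, so there are no further candidate keys.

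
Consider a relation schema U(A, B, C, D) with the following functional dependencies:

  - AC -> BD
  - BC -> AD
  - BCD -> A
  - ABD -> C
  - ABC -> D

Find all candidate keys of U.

{A, C}⁺: AC→BD adds B, D → {A, B, C, D}. Minimal: {C}⁺ = {C}; {A}⁺ = {A} — none reach the full schema.
{B, C}⁺: BC→AD adds A, D → {A, B, C, D}. Minimal: {C}⁺ = {C}; {B}⁺ = {B} — none reach the full schema.
{A, B, D}⁺: ABD→C adds C → {A, B, C, D}. Minimal: {B, D}⁺ = {B, D}; {A, D}⁺ = {A, D}; {A, B}⁺ = {A, B} — none reach the full schema.

AC, BC, ABD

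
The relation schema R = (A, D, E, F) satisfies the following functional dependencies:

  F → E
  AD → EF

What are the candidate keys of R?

Attributes A, D never appear on any right-hand side, so every candidate key must contain {A, D}.
{A, D}⁺ = {A, D, E, F}, which is all of the schema, so {A, D} is the only candidate key.

{A, D}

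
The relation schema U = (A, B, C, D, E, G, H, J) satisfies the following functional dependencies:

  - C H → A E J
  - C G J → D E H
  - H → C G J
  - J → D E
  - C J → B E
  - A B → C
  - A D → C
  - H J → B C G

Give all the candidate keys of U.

{H}⁺: H→CGJ adds C, G, J; J→DE adds D, E; CJ→BE adds B; CH→AEJ adds A → {A, B, C, D, E, G, H, J}.
{A, G, J}⁺: J→DE adds D, E; AD→C adds C; CGJ→DEH adds H; CJ→BE adds B → {A, B, C, D, E, G, H, J}. Minimal: {G, J}⁺ = {D, E, G, J}; {A, J}⁺ = {A, B, C, D, E, J}; {A, G}⁺ = {A, G} — none reach the full schema.
{C, G, J}⁺: CGJ→DEH adds D, E, H; CJ→BE adds B; CH→AEJ adds A → {A, B, C, D, E, G, H, J}. Minimal: {G, J}⁺ = {D, E, G, J}; {C, J}⁺ = {B, C, D, E, J}; {C, G}⁺ = {C, G} — none reach the full schema.

{H}, {A, G, J}, {C, G, J}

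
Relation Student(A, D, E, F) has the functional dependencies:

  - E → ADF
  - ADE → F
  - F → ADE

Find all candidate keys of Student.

{E}, {F}

{E}⁺: E→ADF adds A, D, F → {A, D, E, F}.
{F}⁺: F→ADE adds A, D, E → {A, D, E, F}.
Any other superkey contains one of these as a subset, so there are no further candidate keys.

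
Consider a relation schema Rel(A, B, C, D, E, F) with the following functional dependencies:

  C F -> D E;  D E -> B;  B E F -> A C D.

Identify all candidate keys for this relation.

Attribute F never appears on the right-hand side of any dependency, so F must belong to every candidate key.
{F}⁺ = {F}, which is not all of the schema, so we must add further attributes.
{C, F}⁺: CF→DE adds D, E; DE→B adds B; BEF→ACD adds A → {A, B, C, D, E, F}. Minimal: {F}⁺ = {F}; {C}⁺ = {C} — none reach the full schema.
{B, E, F}⁺: BEF→ACD adds A, C, D → {A, B, C, D, E, F}. Minimal: {E, F}⁺ = {E, F}; {B, F}⁺ = {B, F}; {B, E}⁺ = {B, E} — none reach the full schema.
{D, E, F}⁺: DE→B adds B; BEF→ACD adds A, C → {A, B, C, D, E, F}. Minimal: {E, F}⁺ = {E, F}; {D, F}⁺ = {D, F}; {D, E}⁺ = {B, D, E} — none reach the full schema.
Any other superkey contains one of these as a subset, so there are no further candidate keys.

CF, BEF, DEF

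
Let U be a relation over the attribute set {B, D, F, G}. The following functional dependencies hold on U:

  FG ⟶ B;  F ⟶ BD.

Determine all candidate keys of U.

(F, G)

Attributes F, G never appear on any right-hand side, so every candidate key must contain {F, G}.
{F, G}⁺ = {B, D, F, G}, which is all of the schema, so {F, G} is the only candidate key.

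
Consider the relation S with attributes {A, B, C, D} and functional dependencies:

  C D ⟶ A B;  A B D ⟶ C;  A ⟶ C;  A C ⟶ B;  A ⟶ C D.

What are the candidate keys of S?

{A}⁺: A→C adds C; AC→B adds B; A→CD adds D → {A, B, C, D}.
{C, D}⁺: CD→AB adds A, B → {A, B, C, D}. Minimal: {D}⁺ = {D}; {C}⁺ = {C} — none reach the full schema.

{A}, {C, D}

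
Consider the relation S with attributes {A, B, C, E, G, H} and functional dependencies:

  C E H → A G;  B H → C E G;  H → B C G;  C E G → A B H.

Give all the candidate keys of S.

{H}, {C, E, G}

{H}⁺: H→BCG adds B, C, G; BH→CEG adds E; CEG→ABH adds A → {A, B, C, E, G, H}.
{C, E, G}⁺: CEG→ABH adds A, B, H → {A, B, C, E, G, H}. Minimal: {E, G}⁺ = {E, G}; {C, G}⁺ = {C, G}; {C, E}⁺ = {C, E} — none reach the full schema.
Any other superkey contains one of these as a subset, so there are no further candidate keys.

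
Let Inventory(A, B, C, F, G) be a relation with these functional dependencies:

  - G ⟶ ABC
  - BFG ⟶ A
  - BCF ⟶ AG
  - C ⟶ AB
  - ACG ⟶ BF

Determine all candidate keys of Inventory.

{G}⁺: G→ABC adds A, B, C; ACG→BF adds F → {A, B, C, F, G}.
{C, F}⁺: C→AB adds A, B; BCF→AG adds G → {A, B, C, F, G}. Minimal: {F}⁺ = {F}; {C}⁺ = {A, B, C} — none reach the full schema.
Any other superkey contains one of these as a subset, so there are no further candidate keys.

G, CF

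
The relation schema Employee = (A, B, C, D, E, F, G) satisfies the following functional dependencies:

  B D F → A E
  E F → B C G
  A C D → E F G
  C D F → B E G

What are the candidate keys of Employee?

{A, C, D}, {B, D, F}, {C, D, F}, {D, E, F}

Attribute D never appears on the right-hand side of any dependency, so D must belong to every candidate key.
{D}⁺ = {D}, which is not all of the schema, so we must add further attributes.
{A, C, D}⁺: ACD→EFG adds E, F, G; CDF→BEG adds B → {A, B, C, D, E, F, G}. Minimal: {C, D}⁺ = {C, D}; {A, D}⁺ = {A, D}; {A, C}⁺ = {A, C} — none reach the full schema.
{B, D, F}⁺: BDF→AE adds A, E; EF→BCG adds C, G → {A, B, C, D, E, F, G}. Minimal: {D, F}⁺ = {D, F}; {B, F}⁺ = {B, F}; {B, D}⁺ = {B, D} — none reach the full schema.
{C, D, F}⁺: CDF→BEG adds B, E, G; BDF→AE adds A → {A, B, C, D, E, F, G}. Minimal: {D, F}⁺ = {D, F}; {C, F}⁺ = {C, F}; {C, D}⁺ = {C, D} — none reach the full schema.
{D, E, F}⁺: EF→BCG adds B, C, G; BDF→AE adds A → {A, B, C, D, E, F, G}. Minimal: {E, F}⁺ = {B, C, E, F, G}; {D, F}⁺ = {D, F}; {D, E}⁺ = {D, E} — none reach the full schema.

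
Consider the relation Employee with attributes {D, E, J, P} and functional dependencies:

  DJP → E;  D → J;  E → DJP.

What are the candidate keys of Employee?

{E}⁺: E→DJP adds D, J, P → {D, E, J, P}.
{D, P}⁺: D→J adds J; DJP→E adds E → {D, E, J, P}.
Any other superkey contains one of these as a subset, so there are no further candidate keys.

{E}, {D, P}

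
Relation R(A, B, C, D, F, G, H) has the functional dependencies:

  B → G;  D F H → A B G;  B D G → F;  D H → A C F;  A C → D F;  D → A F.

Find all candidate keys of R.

Attribute H never appears on the right-hand side of any dependency, so H must belong to every candidate key.
{H}⁺ = {H}, which is not all of the schema, so we must add further attributes.
{D, H}⁺: DH→ACF adds A, C, F; DFH→ABG adds B, G → {A, B, C, D, F, G, H}. Minimal: {H}⁺ = {H}; {D}⁺ = {A, D, F} — none reach the full schema.
{A, C, H}⁺: AC→DF adds D, F; DFH→ABG adds B, G → {A, B, C, D, F, G, H}. Minimal: {C, H}⁺ = {C, H}; {A, H}⁺ = {A, H}; {A, C}⁺ = {A, C, D, F} — none reach the full schema.
Any other superkey contains one of these as a subset, so there are no further candidate keys.

DH, ACH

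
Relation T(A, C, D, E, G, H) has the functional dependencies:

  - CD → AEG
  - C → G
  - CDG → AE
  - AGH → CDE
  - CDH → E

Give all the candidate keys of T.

Attribute H never appears on the right-hand side of any dependency, so H must belong to every candidate key.
{H}⁺ = {H}, which is not all of the schema, so we must add further attributes.
{A, C, H}⁺: C→G adds G; AGH→CDE adds D, E → {A, C, D, E, G, H}.
{A, G, H}⁺: AGH→CDE adds C, D, E → {A, C, D, E, G, H}.
{C, D, H}⁺: CD→AEG adds A, E, G → {A, C, D, E, G, H}.

{A, C, H}, {A, G, H}, {C, D, H}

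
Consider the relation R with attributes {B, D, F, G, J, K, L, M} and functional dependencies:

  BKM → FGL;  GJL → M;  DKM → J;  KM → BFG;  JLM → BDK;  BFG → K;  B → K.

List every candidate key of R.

{B, D, M}⁺: B→K adds K; BKM→FGL adds F, G, L; DKM→J adds J → {B, D, F, G, J, K, L, M}. Minimal: {D, M}⁺ = {D, M}; {B, M}⁺ = {B, F, G, K, L, M}; {B, D}⁺ = {B, D, K} — none reach the full schema.
{B, J, M}⁺: B→K adds K; BKM→FGL adds F, G, L; JLM→BDK adds D → {B, D, F, G, J, K, L, M}. Minimal: {J, M}⁺ = {J, M}; {B, M}⁺ = {B, F, G, K, L, M}; {B, J}⁺ = {B, J, K} — none reach the full schema.
{D, K, M}⁺: DKM→J adds J; KM→BFG adds B, F, G; BKM→FGL adds L → {B, D, F, G, J, K, L, M}. Minimal: {K, M}⁺ = {B, F, G, K, L, M}; {D, M}⁺ = {D, M}; {D, K}⁺ = {D, K} — none reach the full schema.
{G, J, L}⁺: GJL→M adds M; JLM→BDK adds B, D, K; BKM→FGL adds F → {B, D, F, G, J, K, L, M}. Minimal: {J, L}⁺ = {J, L}; {G, L}⁺ = {G, L}; {G, J}⁺ = {G, J} — none reach the full schema.
{J, K, M}⁺: KM→BFG adds B, F, G; BKM→FGL adds L; JLM→BDK adds D → {B, D, F, G, J, K, L, M}. Minimal: {K, M}⁺ = {B, F, G, K, L, M}; {J, M}⁺ = {J, M}; {J, K}⁺ = {J, K} — none reach the full schema.
{J, L, M}⁺: JLM→BDK adds B, D, K; BKM→FGL adds F, G → {B, D, F, G, J, K, L, M}. Minimal: {L, M}⁺ = {L, M}; {J, M}⁺ = {J, M}; {J, L}⁺ = {J, L} — none reach the full schema.

BDM, BJM, DKM, GJL, JKM, JLM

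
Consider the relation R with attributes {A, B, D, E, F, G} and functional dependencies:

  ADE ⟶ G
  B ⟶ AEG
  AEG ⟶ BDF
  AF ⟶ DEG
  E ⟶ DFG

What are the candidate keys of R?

{B}, {A, E}, {A, F}

{B}⁺: B→AEG adds A, E, G; AEG→BDF adds D, F → {A, B, D, E, F, G}.
{A, E}⁺: E→DFG adds D, F, G; AEG→BDF adds B → {A, B, D, E, F, G}.
{A, F}⁺: AF→DEG adds D, E, G; AEG→BDF adds B → {A, B, D, E, F, G}.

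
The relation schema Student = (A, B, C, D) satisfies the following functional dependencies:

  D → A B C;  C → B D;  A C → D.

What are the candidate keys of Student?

{C}⁺: C→BD adds B, D; D→ABC adds A → {A, B, C, D}.
{D}⁺: D→ABC adds A, B, C → {A, B, C, D}.

{C}; {D}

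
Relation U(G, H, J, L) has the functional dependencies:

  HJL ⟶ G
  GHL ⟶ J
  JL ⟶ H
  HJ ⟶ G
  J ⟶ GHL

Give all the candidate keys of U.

{J}, {G, H, L}

{J}⁺: J→GHL adds G, H, L → {G, H, J, L}.
{G, H, L}⁺: GHL→J adds J → {G, H, J, L}. Minimal: {H, L}⁺ = {H, L}; {G, L}⁺ = {G, L}; {G, H}⁺ = {G, H} — none reach the full schema.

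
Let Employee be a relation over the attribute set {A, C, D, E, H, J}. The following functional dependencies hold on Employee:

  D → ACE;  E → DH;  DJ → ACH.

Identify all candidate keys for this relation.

{D, J}, {E, J}

Attribute J never appears on the right-hand side of any dependency, so J must belong to every candidate key.
{J}⁺ = {J}, which is not all of the schema, so we must add further attributes.
{D, J}⁺: D→ACE adds A, C, E; E→DH adds H → {A, C, D, E, H, J}. Minimal: {J}⁺ = {J}; {D}⁺ = {A, C, D, E, H} — none reach the full schema.
{E, J}⁺: E→DH adds D, H; DJ→ACH adds A, C → {A, C, D, E, H, J}. Minimal: {J}⁺ = {J}; {E}⁺ = {A, C, D, E, H} — none reach the full schema.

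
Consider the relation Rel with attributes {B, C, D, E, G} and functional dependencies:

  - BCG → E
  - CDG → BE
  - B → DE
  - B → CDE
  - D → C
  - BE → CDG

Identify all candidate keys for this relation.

{B}⁺: B→DE adds D, E; B→CDE adds C; BE→CDG adds G → {B, C, D, E, G}.
{D, G}⁺: D→C adds C; CDG→BE adds B, E → {B, C, D, E, G}. Minimal: {G}⁺ = {G}; {D}⁺ = {C, D} — none reach the full schema.

B, DG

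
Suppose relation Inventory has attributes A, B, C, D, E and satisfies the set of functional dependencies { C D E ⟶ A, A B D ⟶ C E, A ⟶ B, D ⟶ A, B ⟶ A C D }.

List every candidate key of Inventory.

{A}⁺: A→B adds B; B→ACD adds C, D; ABD→CE adds E → {A, B, C, D, E}.
{B}⁺: B→ACD adds A, C, D; ABD→CE adds E → {A, B, C, D, E}.
{D}⁺: D→A adds A; A→B adds B; B→ACD adds C; ABD→CE adds E → {A, B, C, D, E}.
Any other superkey contains one of these as a subset, so there are no further candidate keys.

A; B; D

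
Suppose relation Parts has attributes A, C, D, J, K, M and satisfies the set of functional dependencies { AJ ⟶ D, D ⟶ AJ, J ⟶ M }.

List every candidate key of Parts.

Attributes C, K never appear on any right-hand side, so every candidate key must contain {C, K}.
{C, K}⁺ = {C, K}, which is not all of the schema, so we must add further attributes.
{C, D, K}⁺: D→AJ adds A, J; J→M adds M → {A, C, D, J, K, M}. Minimal: {D, K}⁺ = {A, D, J, K, M}; {C, K}⁺ = {C, K}; {C, D}⁺ = {A, C, D, J, M} — none reach the full schema.
{A, C, J, K}⁺: AJ→D adds D; J→M adds M → {A, C, D, J, K, M}. Minimal: {C, J, K}⁺ = {C, J, K, M}; {A, J, K}⁺ = {A, D, J, K, M}; {A, C, K}⁺ = {A, C, K}; … — none reach the full schema.
Any other superkey contains one of these as a subset, so there are no further candidate keys.

CDK; ACJK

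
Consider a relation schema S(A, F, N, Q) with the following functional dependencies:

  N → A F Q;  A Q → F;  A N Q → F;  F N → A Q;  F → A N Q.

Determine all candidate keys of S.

(F); (N); (A, Q)

{F}⁺: F→ANQ adds A, N, Q → {A, F, N, Q}.
{N}⁺: N→AFQ adds A, F, Q → {A, F, N, Q}.
{A, Q}⁺: AQ→F adds F; F→ANQ adds N → {A, F, N, Q}.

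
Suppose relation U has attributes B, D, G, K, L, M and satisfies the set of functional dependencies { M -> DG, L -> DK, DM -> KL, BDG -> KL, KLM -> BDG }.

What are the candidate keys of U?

{M}⁺: M→DG adds D, G; DM→KL adds K, L; KLM→BDG adds B → {B, D, G, K, L, M}.

(M)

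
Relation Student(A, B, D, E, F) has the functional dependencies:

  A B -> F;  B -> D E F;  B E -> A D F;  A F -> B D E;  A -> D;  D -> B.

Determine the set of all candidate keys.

{A}; {B}; {D}

{A}⁺: A→D adds D; D→B adds B; AB→F adds F; B→DEF adds E → {A, B, D, E, F}.
{B}⁺: B→DEF adds D, E, F; BE→ADF adds A → {A, B, D, E, F}.
{D}⁺: D→B adds B; B→DEF adds E, F; BE→ADF adds A → {A, B, D, E, F}.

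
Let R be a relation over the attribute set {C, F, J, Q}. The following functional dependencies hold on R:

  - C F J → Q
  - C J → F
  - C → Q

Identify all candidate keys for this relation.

{C, J}

Attributes C, J never appear on any right-hand side, so every candidate key must contain {C, J}.
{C, J}⁺ = {C, F, J, Q}, which is all of the schema, so {C, J} is the only candidate key.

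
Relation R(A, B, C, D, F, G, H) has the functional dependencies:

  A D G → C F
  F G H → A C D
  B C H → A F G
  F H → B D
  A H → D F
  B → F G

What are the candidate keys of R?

Attribute H never appears on the right-hand side of any dependency, so H must belong to every candidate key.
{H}⁺ = {H}, which is not all of the schema, so we must add further attributes.
{A, H}⁺: AH→DF adds D, F; FH→BD adds B; B→FG adds G; ADG→CF adds C → {A, B, C, D, F, G, H}. Minimal: {H}⁺ = {H}; {A}⁺ = {A} — none reach the full schema.
{B, H}⁺: B→FG adds F, G; FGH→ACD adds A, C, D → {A, B, C, D, F, G, H}. Minimal: {H}⁺ = {H}; {B}⁺ = {B, F, G} — none reach the full schema.
{F, H}⁺: FH→BD adds B, D; B→FG adds G; FGH→ACD adds A, C → {A, B, C, D, F, G, H}. Minimal: {H}⁺ = {H}; {F}⁺ = {F} — none reach the full schema.
Any other superkey contains one of these as a subset, so there are no further candidate keys.

{A, H}, {B, H}, {F, H}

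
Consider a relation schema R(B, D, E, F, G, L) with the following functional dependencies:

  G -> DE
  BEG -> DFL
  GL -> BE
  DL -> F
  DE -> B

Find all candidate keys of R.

{G}

Attribute G never appears on the right-hand side of any dependency, so G must belong to every candidate key.
{G}⁺ = {B, D, E, F, G, L}, which is all of the schema, so {G} is the only candidate key.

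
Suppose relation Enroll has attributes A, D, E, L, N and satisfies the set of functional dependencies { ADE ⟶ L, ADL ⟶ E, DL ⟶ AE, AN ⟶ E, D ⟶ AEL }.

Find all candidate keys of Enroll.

{D, N}

Attributes D, N never appear on any right-hand side, so every candidate key must contain {D, N}.
{D, N}⁺ = {A, D, E, L, N}, which is all of the schema, so {D, N} is the only candidate key.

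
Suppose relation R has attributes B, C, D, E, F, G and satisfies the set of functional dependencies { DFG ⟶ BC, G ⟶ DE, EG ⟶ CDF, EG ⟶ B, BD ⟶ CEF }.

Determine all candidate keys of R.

G

Attribute G never appears on the right-hand side of any dependency, so G must belong to every candidate key.
{G}⁺ = {B, C, D, E, F, G}, which is all of the schema, so {G} is the only candidate key.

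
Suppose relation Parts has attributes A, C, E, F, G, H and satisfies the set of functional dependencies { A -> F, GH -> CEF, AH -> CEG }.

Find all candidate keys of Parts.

Attributes A, H never appear on any right-hand side, so every candidate key must contain {A, H}.
{A, H}⁺ = {A, C, E, F, G, H}, which is all of the schema, so {A, H} is the only candidate key.

AH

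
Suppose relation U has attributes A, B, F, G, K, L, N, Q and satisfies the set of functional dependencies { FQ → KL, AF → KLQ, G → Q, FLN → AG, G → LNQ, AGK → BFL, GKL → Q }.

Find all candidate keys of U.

{F, G}, {A, F, N}, {A, G, K}, {F, L, N}, {F, N, Q}

{F, G}⁺: G→Q adds Q; G→LNQ adds L, N; FQ→KL adds K; FLN→AG adds A; AGK→BFL adds B → {A, B, F, G, K, L, N, Q}. Minimal: {G}⁺ = {G, L, N, Q}; {F}⁺ = {F} — none reach the full schema.
{A, F, N}⁺: AF→KLQ adds K, L, Q; FLN→AG adds G; AGK→BFL adds B → {A, B, F, G, K, L, N, Q}. Minimal: {F, N}⁺ = {F, N}; {A, N}⁺ = {A, N}; {A, F}⁺ = {A, F, K, L, Q} — none reach the full schema.
{A, G, K}⁺: G→Q adds Q; G→LNQ adds L, N; AGK→BFL adds B, F → {A, B, F, G, K, L, N, Q}. Minimal: {G, K}⁺ = {G, K, L, N, Q}; {A, K}⁺ = {A, K}; {A, G}⁺ = {A, G, L, N, Q} — none reach the full schema.
{F, L, N}⁺: FLN→AG adds A, G; G→LNQ adds Q; FQ→KL adds K; AGK→BFL adds B → {A, B, F, G, K, L, N, Q}. Minimal: {L, N}⁺ = {L, N}; {F, N}⁺ = {F, N}; {F, L}⁺ = {F, L} — none reach the full schema.
{F, N, Q}⁺: FQ→KL adds K, L; FLN→AG adds A, G; AGK→BFL adds B → {A, B, F, G, K, L, N, Q}. Minimal: {N, Q}⁺ = {N, Q}; {F, Q}⁺ = {F, K, L, Q}; {F, N}⁺ = {F, N} — none reach the full schema.
Any other superkey contains one of these as a subset, so there are no further candidate keys.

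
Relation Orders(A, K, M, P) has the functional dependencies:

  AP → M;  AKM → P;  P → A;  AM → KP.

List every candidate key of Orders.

(P), (A, M)

{P}⁺: P→A adds A; AP→M adds M; AM→KP adds K → {A, K, M, P}.
{A, M}⁺: AM→KP adds K, P → {A, K, M, P}. Minimal: {M}⁺ = {M}; {A}⁺ = {A} — none reach the full schema.
Any other superkey contains one of these as a subset, so there are no further candidate keys.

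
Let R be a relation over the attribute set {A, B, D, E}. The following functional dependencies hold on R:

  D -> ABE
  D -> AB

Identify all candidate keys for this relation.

Attribute D never appears on the right-hand side of any dependency, so D must belong to every candidate key.
{D}⁺ = {A, B, D, E}, which is all of the schema, so {D} is the only candidate key.

D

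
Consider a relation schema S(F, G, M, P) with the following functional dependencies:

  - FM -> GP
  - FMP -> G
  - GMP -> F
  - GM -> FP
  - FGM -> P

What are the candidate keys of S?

Attribute M never appears on the right-hand side of any dependency, so M must belong to every candidate key.
{M}⁺ = {M}, which is not all of the schema, so we must add further attributes.
{F, M}⁺: FM→GP adds G, P → {F, G, M, P}.
{G, M}⁺: GM→FP adds F, P → {F, G, M, P}.
Any other superkey contains one of these as a subset, so there are no further candidate keys.

{F, M}; {G, M}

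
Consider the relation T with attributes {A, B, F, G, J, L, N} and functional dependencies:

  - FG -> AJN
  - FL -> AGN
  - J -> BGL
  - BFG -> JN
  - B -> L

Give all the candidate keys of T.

BF, FG, FJ, FL

Attribute F never appears on the right-hand side of any dependency, so F must belong to every candidate key.
{F}⁺ = {F}, which is not all of the schema, so we must add further attributes.
{B, F}⁺: B→L adds L; FL→AGN adds A, G, N; BFG→JN adds J → {A, B, F, G, J, L, N}. Minimal: {F}⁺ = {F}; {B}⁺ = {B, L} — none reach the full schema.
{F, G}⁺: FG→AJN adds A, J, N; J→BGL adds B, L → {A, B, F, G, J, L, N}. Minimal: {G}⁺ = {G}; {F}⁺ = {F} — none reach the full schema.
{F, J}⁺: J→BGL adds B, G, L; BFG→JN adds N; FG→AJN adds A → {A, B, F, G, J, L, N}. Minimal: {J}⁺ = {B, G, J, L}; {F}⁺ = {F} — none reach the full schema.
{F, L}⁺: FL→AGN adds A, G, N; FG→AJN adds J; J→BGL adds B → {A, B, F, G, J, L, N}. Minimal: {L}⁺ = {L}; {F}⁺ = {F} — none reach the full schema.
Any other superkey contains one of these as a subset, so there are no further candidate keys.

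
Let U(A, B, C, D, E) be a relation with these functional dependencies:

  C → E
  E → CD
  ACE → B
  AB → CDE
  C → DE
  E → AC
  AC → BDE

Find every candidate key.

{C}; {E}; {A, B}

{C}⁺: C→E adds E; E→CD adds D; E→AC adds A; AC→BDE adds B → {A, B, C, D, E}.
{E}⁺: E→CD adds C, D; E→AC adds A; AC→BDE adds B → {A, B, C, D, E}.
{A, B}⁺: AB→CDE adds C, D, E → {A, B, C, D, E}. Minimal: {B}⁺ = {B}; {A}⁺ = {A} — none reach the full schema.
Any other superkey contains one of these as a subset, so there are no further candidate keys.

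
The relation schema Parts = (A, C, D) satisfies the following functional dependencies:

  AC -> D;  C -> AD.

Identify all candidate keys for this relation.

Attribute C never appears on the right-hand side of any dependency, so C must belong to every candidate key.
{C}⁺ = {A, C, D}, which is all of the schema, so {C} is the only candidate key.

{C}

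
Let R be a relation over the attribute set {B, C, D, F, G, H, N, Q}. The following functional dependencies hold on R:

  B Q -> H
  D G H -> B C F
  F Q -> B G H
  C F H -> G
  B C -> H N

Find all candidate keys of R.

Attributes D, Q never appear on any right-hand side, so every candidate key must contain {D, Q}.
{D, Q}⁺ = {D, Q}, which is not all of the schema, so we must add further attributes.
{D, F, Q}⁺: FQ→BGH adds B, G, H; DGH→BCF adds C; BC→HN adds N → {B, C, D, F, G, H, N, Q}. Minimal: {F, Q}⁺ = {B, F, G, H, Q}; {D, Q}⁺ = {D, Q}; {D, F}⁺ = {D, F} — none reach the full schema.
{B, D, G, Q}⁺: BQ→H adds H; DGH→BCF adds C, F; BC→HN adds N → {B, C, D, F, G, H, N, Q}. Minimal: {D, G, Q}⁺ = {D, G, Q}; {B, G, Q}⁺ = {B, G, H, Q}; {B, D, Q}⁺ = {B, D, H, Q}; … — none reach the full schema.
{D, G, H, Q}⁺: DGH→BCF adds B, C, F; BC→HN adds N → {B, C, D, F, G, H, N, Q}. Minimal: {G, H, Q}⁺ = {G, H, Q}; {D, H, Q}⁺ = {D, H, Q}; {D, G, Q}⁺ = {D, G, Q}; … — none reach the full schema.
Any other superkey contains one of these as a subset, so there are no further candidate keys.

(D, F, Q), (B, D, G, Q), (D, G, H, Q)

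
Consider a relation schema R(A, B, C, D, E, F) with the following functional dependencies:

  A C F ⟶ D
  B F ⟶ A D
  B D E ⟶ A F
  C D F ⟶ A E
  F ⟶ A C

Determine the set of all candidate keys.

Attribute B never appears on the right-hand side of any dependency, so B must belong to every candidate key.
{B}⁺ = {B}, which is not all of the schema, so we must add further attributes.
{B, F}⁺: BF→AD adds A, D; F→AC adds C; CDF→AE adds E → {A, B, C, D, E, F}. Minimal: {F}⁺ = {A, C, D, E, F}; {B}⁺ = {B} — none reach the full schema.
{B, D, E}⁺: BDE→AF adds A, F; F→AC adds C → {A, B, C, D, E, F}. Minimal: {D, E}⁺ = {D, E}; {B, E}⁺ = {B, E}; {B, D}⁺ = {B, D} — none reach the full schema.
Any other superkey contains one of these as a subset, so there are no further candidate keys.

{B, F}, {B, D, E}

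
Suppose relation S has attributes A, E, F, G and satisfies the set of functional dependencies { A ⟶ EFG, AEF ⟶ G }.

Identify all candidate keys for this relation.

Attribute A never appears on the right-hand side of any dependency, so A must belong to every candidate key.
{A}⁺ = {A, E, F, G}, which is all of the schema, so {A} is the only candidate key.

(A)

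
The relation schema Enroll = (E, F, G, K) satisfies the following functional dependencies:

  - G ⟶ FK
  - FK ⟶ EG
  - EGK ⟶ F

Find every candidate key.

G, FK

{G}⁺: G→FK adds F, K; FK→EG adds E → {E, F, G, K}.
{F, K}⁺: FK→EG adds E, G → {E, F, G, K}. Minimal: {K}⁺ = {K}; {F}⁺ = {F} — none reach the full schema.
Any other superkey contains one of these as a subset, so there are no further candidate keys.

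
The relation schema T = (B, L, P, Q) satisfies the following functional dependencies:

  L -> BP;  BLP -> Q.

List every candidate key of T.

(L)

Attribute L never appears on the right-hand side of any dependency, so L must belong to every candidate key.
{L}⁺ = {B, L, P, Q}, which is all of the schema, so {L} is the only candidate key.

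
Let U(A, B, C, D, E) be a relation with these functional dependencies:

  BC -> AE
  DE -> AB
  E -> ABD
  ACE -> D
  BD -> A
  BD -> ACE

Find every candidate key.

{E}⁺: E→ABD adds A, B, D; BD→ACE adds C → {A, B, C, D, E}.
{B, C}⁺: BC→AE adds A, E; E→ABD adds D → {A, B, C, D, E}. Minimal: {C}⁺ = {C}; {B}⁺ = {B} — none reach the full schema.
{B, D}⁺: BD→A adds A; BD→ACE adds C, E → {A, B, C, D, E}. Minimal: {D}⁺ = {D}; {B}⁺ = {B} — none reach the full schema.

E, BC, BD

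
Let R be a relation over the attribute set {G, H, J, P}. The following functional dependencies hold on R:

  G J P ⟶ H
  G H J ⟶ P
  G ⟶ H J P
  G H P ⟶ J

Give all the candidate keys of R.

G

Attribute G never appears on the right-hand side of any dependency, so G must belong to every candidate key.
{G}⁺ = {G, H, J, P}, which is all of the schema, so {G} is the only candidate key.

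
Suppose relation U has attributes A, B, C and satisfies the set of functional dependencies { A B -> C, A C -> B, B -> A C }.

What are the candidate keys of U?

B, AC

{B}⁺: B→AC adds A, C → {A, B, C}.
{A, C}⁺: AC→B adds B → {A, B, C}. Minimal: {C}⁺ = {C}; {A}⁺ = {A} — none reach the full schema.
Any other superkey contains one of these as a subset, so there are no further candidate keys.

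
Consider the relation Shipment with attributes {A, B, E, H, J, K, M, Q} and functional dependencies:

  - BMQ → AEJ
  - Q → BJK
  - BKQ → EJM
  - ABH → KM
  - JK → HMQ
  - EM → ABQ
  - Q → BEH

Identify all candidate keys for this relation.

{Q}⁺: Q→BJK adds B, J, K; BKQ→EJM adds E, M; JK→HMQ adds H; EM→ABQ adds A → {A, B, E, H, J, K, M, Q}.
{E, M}⁺: EM→ABQ adds A, B, Q; Q→BEH adds H; BMQ→AEJ adds J; Q→BJK adds K → {A, B, E, H, J, K, M, Q}. Minimal: {M}⁺ = {M}; {E}⁺ = {E} — none reach the full schema.
{J, K}⁺: JK→HMQ adds H, M, Q; Q→BEH adds B, E; BMQ→AEJ adds A → {A, B, E, H, J, K, M, Q}. Minimal: {K}⁺ = {K}; {J}⁺ = {J} — none reach the full schema.
{A, B, E, H}⁺: ABH→KM adds K, M; EM→ABQ adds Q; BMQ→AEJ adds J → {A, B, E, H, J, K, M, Q}. Minimal: {B, E, H}⁺ = {B, E, H}; {A, E, H}⁺ = {A, E, H}; {A, B, H}⁺ = {A, B, H, K, M}; … — none reach the full schema.
{A, B, H, J}⁺: ABH→KM adds K, M; JK→HMQ adds Q; Q→BEH adds E → {A, B, E, H, J, K, M, Q}. Minimal: {B, H, J}⁺ = {B, H, J}; {A, H, J}⁺ = {A, H, J}; {A, B, J}⁺ = {A, B, J}; … — none reach the full schema.

{Q}; {E, M}; {J, K}; {A, B, E, H}; {A, B, H, J}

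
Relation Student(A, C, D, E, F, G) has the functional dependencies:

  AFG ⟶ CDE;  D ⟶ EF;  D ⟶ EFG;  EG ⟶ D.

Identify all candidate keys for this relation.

Attribute A never appears on the right-hand side of any dependency, so A must belong to every candidate key.
{A}⁺ = {A}, which is not all of the schema, so we must add further attributes.
{A, D}⁺: D→EF adds E, F; D→EFG adds G; AFG→CDE adds C → {A, C, D, E, F, G}. Minimal: {D}⁺ = {D, E, F, G}; {A}⁺ = {A} — none reach the full schema.
{A, E, G}⁺: EG→D adds D; D→EF adds F; AFG→CDE adds C → {A, C, D, E, F, G}. Minimal: {E, G}⁺ = {D, E, F, G}; {A, G}⁺ = {A, G}; {A, E}⁺ = {A, E} — none reach the full schema.
{A, F, G}⁺: AFG→CDE adds C, D, E → {A, C, D, E, F, G}. Minimal: {F, G}⁺ = {F, G}; {A, G}⁺ = {A, G}; {A, F}⁺ = {A, F} — none reach the full schema.

{A, D}, {A, E, G}, {A, F, G}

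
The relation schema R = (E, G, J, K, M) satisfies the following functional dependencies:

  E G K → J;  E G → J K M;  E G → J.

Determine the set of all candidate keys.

{E, G}

Attributes E, G never appear on any right-hand side, so every candidate key must contain {E, G}.
{E, G}⁺ = {E, G, J, K, M}, which is all of the schema, so {E, G} is the only candidate key.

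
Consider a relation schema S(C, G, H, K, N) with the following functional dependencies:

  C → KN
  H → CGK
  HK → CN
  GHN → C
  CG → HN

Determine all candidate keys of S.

{H}⁺: H→CGK adds C, G, K; HK→CN adds N → {C, G, H, K, N}.
{C, G}⁺: C→KN adds K, N; CG→HN adds H → {C, G, H, K, N}. Minimal: {G}⁺ = {G}; {C}⁺ = {C, K, N} — none reach the full schema.
Any other superkey contains one of these as a subset, so there are no further candidate keys.

(H), (C, G)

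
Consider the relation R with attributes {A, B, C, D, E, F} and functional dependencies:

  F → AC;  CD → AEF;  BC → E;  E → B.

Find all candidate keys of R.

(C, D), (D, F)

{C, D}⁺: CD→AEF adds A, E, F; E→B adds B → {A, B, C, D, E, F}.
{D, F}⁺: F→AC adds A, C; CD→AEF adds E; E→B adds B → {A, B, C, D, E, F}.
Any other superkey contains one of these as a subset, so there are no further candidate keys.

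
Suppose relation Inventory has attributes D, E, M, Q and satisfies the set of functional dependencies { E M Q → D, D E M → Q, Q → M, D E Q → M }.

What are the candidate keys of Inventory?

{E, Q}, {D, E, M}

Attribute E never appears on the right-hand side of any dependency, so E must belong to every candidate key.
{E}⁺ = {E}, which is not all of the schema, so we must add further attributes.
{E, Q}⁺: Q→M adds M; EMQ→D adds D → {D, E, M, Q}.
{D, E, M}⁺: DEM→Q adds Q → {D, E, M, Q}.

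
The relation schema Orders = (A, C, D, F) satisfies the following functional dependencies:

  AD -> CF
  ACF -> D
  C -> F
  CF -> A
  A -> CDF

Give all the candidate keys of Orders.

{A}⁺: A→CDF adds C, D, F → {A, C, D, F}.
{C}⁺: C→F adds F; CF→A adds A; A→CDF adds D → {A, C, D, F}.

(A), (C)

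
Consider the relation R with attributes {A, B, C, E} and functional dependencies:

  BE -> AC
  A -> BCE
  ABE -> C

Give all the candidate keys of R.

{A}⁺: A→BCE adds B, C, E → {A, B, C, E}.
{B, E}⁺: BE→AC adds A, C → {A, B, C, E}. Minimal: {E}⁺ = {E}; {B}⁺ = {B} — none reach the full schema.
Any other superkey contains one of these as a subset, so there are no further candidate keys.

A, BE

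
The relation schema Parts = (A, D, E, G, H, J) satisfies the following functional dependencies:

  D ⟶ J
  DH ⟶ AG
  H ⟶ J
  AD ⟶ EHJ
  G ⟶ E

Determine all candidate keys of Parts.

{A, D}; {D, H}

Attribute D never appears on the right-hand side of any dependency, so D must belong to every candidate key.
{D}⁺ = {D, J}, which is not all of the schema, so we must add further attributes.
{A, D}⁺: D→J adds J; AD→EHJ adds E, H; DH→AG adds G → {A, D, E, G, H, J}. Minimal: {D}⁺ = {D, J}; {A}⁺ = {A} — none reach the full schema.
{D, H}⁺: D→J adds J; DH→AG adds A, G; AD→EHJ adds E → {A, D, E, G, H, J}. Minimal: {H}⁺ = {H, J}; {D}⁺ = {D, J} — none reach the full schema.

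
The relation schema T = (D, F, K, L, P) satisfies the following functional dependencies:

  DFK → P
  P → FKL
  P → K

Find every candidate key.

Attribute D never appears on the right-hand side of any dependency, so D must belong to every candidate key.
{D}⁺ = {D}, which is not all of the schema, so we must add further attributes.
{D, P}⁺: P→FKL adds F, K, L → {D, F, K, L, P}.
{D, F, K}⁺: DFK→P adds P; P→FKL adds L → {D, F, K, L, P}.

DP; DFK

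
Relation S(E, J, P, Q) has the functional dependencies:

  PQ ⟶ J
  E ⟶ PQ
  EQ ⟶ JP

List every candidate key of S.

(E)

Attribute E never appears on the right-hand side of any dependency, so E must belong to every candidate key.
{E}⁺ = {E, J, P, Q}, which is all of the schema, so {E} is the only candidate key.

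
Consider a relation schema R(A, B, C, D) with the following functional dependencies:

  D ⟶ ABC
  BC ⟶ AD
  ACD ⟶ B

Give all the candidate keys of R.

{D}⁺: D→ABC adds A, B, C → {A, B, C, D}.
{B, C}⁺: BC→AD adds A, D → {A, B, C, D}. Minimal: {C}⁺ = {C}; {B}⁺ = {B} — none reach the full schema.
Any other superkey contains one of these as a subset, so there are no further candidate keys.

D, BC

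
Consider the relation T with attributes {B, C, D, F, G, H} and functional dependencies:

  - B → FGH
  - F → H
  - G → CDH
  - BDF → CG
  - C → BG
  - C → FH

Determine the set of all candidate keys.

{B}⁺: B→FGH adds F, G, H; G→CDH adds C, D → {B, C, D, F, G, H}.
{C}⁺: C→BG adds B, G; C→FH adds F, H; G→CDH adds D → {B, C, D, F, G, H}.
{G}⁺: G→CDH adds C, D, H; C→BG adds B; C→FH adds F → {B, C, D, F, G, H}.
Any other superkey contains one of these as a subset, so there are no further candidate keys.

(B), (C), (G)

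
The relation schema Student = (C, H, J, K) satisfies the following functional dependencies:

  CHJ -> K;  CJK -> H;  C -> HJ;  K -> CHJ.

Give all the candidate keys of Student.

{C}⁺: C→HJ adds H, J; CHJ→K adds K → {C, H, J, K}.
{K}⁺: K→CHJ adds C, H, J → {C, H, J, K}.

{C}, {K}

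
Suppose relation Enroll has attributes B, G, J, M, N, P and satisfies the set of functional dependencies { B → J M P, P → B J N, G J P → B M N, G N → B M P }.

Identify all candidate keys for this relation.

{B, G}; {G, N}; {G, P}

Attribute G never appears on the right-hand side of any dependency, so G must belong to every candidate key.
{G}⁺ = {G}, which is not all of the schema, so we must add further attributes.
{B, G}⁺: B→JMP adds J, M, P; P→BJN adds N → {B, G, J, M, N, P}. Minimal: {G}⁺ = {G}; {B}⁺ = {B, J, M, N, P} — none reach the full schema.
{G, N}⁺: GN→BMP adds B, M, P; B→JMP adds J → {B, G, J, M, N, P}. Minimal: {N}⁺ = {N}; {G}⁺ = {G} — none reach the full schema.
{G, P}⁺: P→BJN adds B, J, N; GJP→BMN adds M → {B, G, J, M, N, P}. Minimal: {P}⁺ = {B, J, M, N, P}; {G}⁺ = {G} — none reach the full schema.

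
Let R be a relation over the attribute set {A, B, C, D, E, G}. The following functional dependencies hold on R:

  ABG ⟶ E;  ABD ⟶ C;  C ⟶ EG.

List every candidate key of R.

Attributes A, B, D never appear on any right-hand side, so every candidate key must contain {A, B, D}.
{A, B, D}⁺ = {A, B, C, D, E, G}, which is all of the schema, so {A, B, D} is the only candidate key.

{A, B, D}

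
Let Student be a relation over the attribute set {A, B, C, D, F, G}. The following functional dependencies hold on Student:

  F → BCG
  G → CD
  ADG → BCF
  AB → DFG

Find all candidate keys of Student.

AB, AF, AG

{A, B}⁺: AB→DFG adds D, F, G; F→BCG adds C → {A, B, C, D, F, G}. Minimal: {B}⁺ = {B}; {A}⁺ = {A} — none reach the full schema.
{A, F}⁺: F→BCG adds B, C, G; G→CD adds D → {A, B, C, D, F, G}. Minimal: {F}⁺ = {B, C, D, F, G}; {A}⁺ = {A} — none reach the full schema.
{A, G}⁺: G→CD adds C, D; ADG→BCF adds B, F → {A, B, C, D, F, G}. Minimal: {G}⁺ = {C, D, G}; {A}⁺ = {A} — none reach the full schema.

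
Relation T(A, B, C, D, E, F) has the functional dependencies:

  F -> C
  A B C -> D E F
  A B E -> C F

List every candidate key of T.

(A, B, C), (A, B, E), (A, B, F)

{A, B, C}⁺: ABC→DEF adds D, E, F → {A, B, C, D, E, F}. Minimal: {B, C}⁺ = {B, C}; {A, C}⁺ = {A, C}; {A, B}⁺ = {A, B} — none reach the full schema.
{A, B, E}⁺: ABE→CF adds C, F; ABC→DEF adds D → {A, B, C, D, E, F}. Minimal: {B, E}⁺ = {B, E}; {A, E}⁺ = {A, E}; {A, B}⁺ = {A, B} — none reach the full schema.
{A, B, F}⁺: F→C adds C; ABC→DEF adds D, E → {A, B, C, D, E, F}. Minimal: {B, F}⁺ = {B, C, F}; {A, F}⁺ = {A, C, F}; {A, B}⁺ = {A, B} — none reach the full schema.
Any other superkey contains one of these as a subset, so there are no further candidate keys.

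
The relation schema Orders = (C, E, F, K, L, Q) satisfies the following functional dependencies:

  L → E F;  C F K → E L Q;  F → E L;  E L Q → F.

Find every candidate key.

Attributes C, K never appear on any right-hand side, so every candidate key must contain {C, K}.
{C, K}⁺ = {C, K}, which is not all of the schema, so we must add further attributes.
{C, F, K}⁺: CFK→ELQ adds E, L, Q → {C, E, F, K, L, Q}.
{C, K, L}⁺: L→EF adds E, F; CFK→ELQ adds Q → {C, E, F, K, L, Q}.

(C, F, K), (C, K, L)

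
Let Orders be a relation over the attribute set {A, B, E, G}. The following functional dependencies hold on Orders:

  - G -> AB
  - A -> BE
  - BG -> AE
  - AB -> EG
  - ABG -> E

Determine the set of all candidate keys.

{A}⁺: A→BE adds B, E; AB→EG adds G → {A, B, E, G}.
{G}⁺: G→AB adds A, B; A→BE adds E → {A, B, E, G}.

{A}; {G}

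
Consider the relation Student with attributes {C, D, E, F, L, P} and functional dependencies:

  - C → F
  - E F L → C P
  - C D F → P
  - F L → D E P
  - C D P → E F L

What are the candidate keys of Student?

CD; CL; FL

{C, D}⁺: C→F adds F; CDF→P adds P; CDP→EFL adds E, L → {C, D, E, F, L, P}. Minimal: {D}⁺ = {D}; {C}⁺ = {C, F} — none reach the full schema.
{C, L}⁺: C→F adds F; FL→DEP adds D, E, P → {C, D, E, F, L, P}. Minimal: {L}⁺ = {L}; {C}⁺ = {C, F} — none reach the full schema.
{F, L}⁺: FL→DEP adds D, E, P; EFL→CP adds C → {C, D, E, F, L, P}. Minimal: {L}⁺ = {L}; {F}⁺ = {F} — none reach the full schema.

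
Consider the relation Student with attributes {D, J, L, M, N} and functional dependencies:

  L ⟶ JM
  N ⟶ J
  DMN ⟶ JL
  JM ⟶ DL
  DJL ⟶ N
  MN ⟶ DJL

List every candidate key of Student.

(L), (J, M), (M, N)

{L}⁺: L→JM adds J, M; JM→DL adds D; DJL→N adds N → {D, J, L, M, N}.
{J, M}⁺: JM→DL adds D, L; DJL→N adds N → {D, J, L, M, N}. Minimal: {M}⁺ = {M}; {J}⁺ = {J} — none reach the full schema.
{M, N}⁺: N→J adds J; JM→DL adds D, L → {D, J, L, M, N}. Minimal: {N}⁺ = {J, N}; {M}⁺ = {M} — none reach the full schema.
Any other superkey contains one of these as a subset, so there are no further candidate keys.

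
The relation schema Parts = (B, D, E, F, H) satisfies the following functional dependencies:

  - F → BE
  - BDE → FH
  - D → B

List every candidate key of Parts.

Attribute D never appears on the right-hand side of any dependency, so D must belong to every candidate key.
{D}⁺ = {B, D}, which is not all of the schema, so we must add further attributes.
{D, E}⁺: D→B adds B; BDE→FH adds F, H → {B, D, E, F, H}. Minimal: {E}⁺ = {E}; {D}⁺ = {B, D} — none reach the full schema.
{D, F}⁺: F→BE adds B, E; BDE→FH adds H → {B, D, E, F, H}. Minimal: {F}⁺ = {B, E, F}; {D}⁺ = {B, D} — none reach the full schema.

{D, E}, {D, F}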